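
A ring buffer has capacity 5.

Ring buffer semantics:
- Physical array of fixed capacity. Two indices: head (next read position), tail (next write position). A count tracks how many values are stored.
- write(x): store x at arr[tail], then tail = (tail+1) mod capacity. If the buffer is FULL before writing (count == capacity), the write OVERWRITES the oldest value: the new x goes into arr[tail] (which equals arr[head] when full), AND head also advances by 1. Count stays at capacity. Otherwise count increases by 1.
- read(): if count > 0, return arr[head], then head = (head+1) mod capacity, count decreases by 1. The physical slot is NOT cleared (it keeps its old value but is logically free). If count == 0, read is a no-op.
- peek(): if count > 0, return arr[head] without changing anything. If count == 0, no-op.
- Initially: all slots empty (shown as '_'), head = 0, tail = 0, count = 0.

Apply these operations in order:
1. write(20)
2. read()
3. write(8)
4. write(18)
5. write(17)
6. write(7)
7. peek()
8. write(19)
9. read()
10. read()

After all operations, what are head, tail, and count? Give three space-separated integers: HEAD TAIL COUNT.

After op 1 (write(20)): arr=[20 _ _ _ _] head=0 tail=1 count=1
After op 2 (read()): arr=[20 _ _ _ _] head=1 tail=1 count=0
After op 3 (write(8)): arr=[20 8 _ _ _] head=1 tail=2 count=1
After op 4 (write(18)): arr=[20 8 18 _ _] head=1 tail=3 count=2
After op 5 (write(17)): arr=[20 8 18 17 _] head=1 tail=4 count=3
After op 6 (write(7)): arr=[20 8 18 17 7] head=1 tail=0 count=4
After op 7 (peek()): arr=[20 8 18 17 7] head=1 tail=0 count=4
After op 8 (write(19)): arr=[19 8 18 17 7] head=1 tail=1 count=5
After op 9 (read()): arr=[19 8 18 17 7] head=2 tail=1 count=4
After op 10 (read()): arr=[19 8 18 17 7] head=3 tail=1 count=3

Answer: 3 1 3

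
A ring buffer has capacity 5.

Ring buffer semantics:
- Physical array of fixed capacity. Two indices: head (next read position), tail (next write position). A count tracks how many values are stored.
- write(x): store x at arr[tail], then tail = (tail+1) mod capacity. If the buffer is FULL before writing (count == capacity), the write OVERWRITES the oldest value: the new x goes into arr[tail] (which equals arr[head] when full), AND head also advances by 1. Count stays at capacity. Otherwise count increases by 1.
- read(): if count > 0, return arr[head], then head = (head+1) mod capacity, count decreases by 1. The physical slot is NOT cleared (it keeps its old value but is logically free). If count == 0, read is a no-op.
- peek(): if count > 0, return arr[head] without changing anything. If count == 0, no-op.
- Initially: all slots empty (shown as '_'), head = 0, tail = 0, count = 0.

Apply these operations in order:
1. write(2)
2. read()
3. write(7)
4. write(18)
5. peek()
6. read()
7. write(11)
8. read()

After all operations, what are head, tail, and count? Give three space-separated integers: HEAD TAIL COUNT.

Answer: 3 4 1

Derivation:
After op 1 (write(2)): arr=[2 _ _ _ _] head=0 tail=1 count=1
After op 2 (read()): arr=[2 _ _ _ _] head=1 tail=1 count=0
After op 3 (write(7)): arr=[2 7 _ _ _] head=1 tail=2 count=1
After op 4 (write(18)): arr=[2 7 18 _ _] head=1 tail=3 count=2
After op 5 (peek()): arr=[2 7 18 _ _] head=1 tail=3 count=2
After op 6 (read()): arr=[2 7 18 _ _] head=2 tail=3 count=1
After op 7 (write(11)): arr=[2 7 18 11 _] head=2 tail=4 count=2
After op 8 (read()): arr=[2 7 18 11 _] head=3 tail=4 count=1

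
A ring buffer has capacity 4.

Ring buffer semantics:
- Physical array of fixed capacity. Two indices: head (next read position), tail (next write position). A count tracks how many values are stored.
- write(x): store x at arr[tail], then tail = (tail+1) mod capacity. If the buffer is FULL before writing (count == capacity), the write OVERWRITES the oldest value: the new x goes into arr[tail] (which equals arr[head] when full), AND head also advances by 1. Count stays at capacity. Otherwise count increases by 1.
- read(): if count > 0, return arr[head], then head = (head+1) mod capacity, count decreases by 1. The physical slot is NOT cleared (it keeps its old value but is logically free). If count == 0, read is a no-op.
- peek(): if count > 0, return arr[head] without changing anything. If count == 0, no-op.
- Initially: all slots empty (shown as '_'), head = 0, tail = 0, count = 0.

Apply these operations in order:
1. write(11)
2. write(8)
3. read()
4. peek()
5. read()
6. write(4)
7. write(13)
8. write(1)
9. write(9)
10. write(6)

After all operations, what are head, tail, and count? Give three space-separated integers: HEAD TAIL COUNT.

Answer: 3 3 4

Derivation:
After op 1 (write(11)): arr=[11 _ _ _] head=0 tail=1 count=1
After op 2 (write(8)): arr=[11 8 _ _] head=0 tail=2 count=2
After op 3 (read()): arr=[11 8 _ _] head=1 tail=2 count=1
After op 4 (peek()): arr=[11 8 _ _] head=1 tail=2 count=1
After op 5 (read()): arr=[11 8 _ _] head=2 tail=2 count=0
After op 6 (write(4)): arr=[11 8 4 _] head=2 tail=3 count=1
After op 7 (write(13)): arr=[11 8 4 13] head=2 tail=0 count=2
After op 8 (write(1)): arr=[1 8 4 13] head=2 tail=1 count=3
After op 9 (write(9)): arr=[1 9 4 13] head=2 tail=2 count=4
After op 10 (write(6)): arr=[1 9 6 13] head=3 tail=3 count=4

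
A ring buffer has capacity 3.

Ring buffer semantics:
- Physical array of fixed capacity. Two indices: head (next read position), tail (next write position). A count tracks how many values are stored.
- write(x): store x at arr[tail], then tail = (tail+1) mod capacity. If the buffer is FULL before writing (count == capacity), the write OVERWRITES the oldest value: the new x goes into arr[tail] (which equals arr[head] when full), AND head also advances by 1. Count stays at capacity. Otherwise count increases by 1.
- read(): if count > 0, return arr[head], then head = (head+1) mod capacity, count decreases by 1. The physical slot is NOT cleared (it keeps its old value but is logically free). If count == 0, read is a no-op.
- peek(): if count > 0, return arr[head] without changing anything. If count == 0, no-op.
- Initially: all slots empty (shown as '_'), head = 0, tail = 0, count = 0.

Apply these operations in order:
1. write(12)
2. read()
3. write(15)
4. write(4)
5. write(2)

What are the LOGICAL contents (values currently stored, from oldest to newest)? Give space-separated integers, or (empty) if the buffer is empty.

Answer: 15 4 2

Derivation:
After op 1 (write(12)): arr=[12 _ _] head=0 tail=1 count=1
After op 2 (read()): arr=[12 _ _] head=1 tail=1 count=0
After op 3 (write(15)): arr=[12 15 _] head=1 tail=2 count=1
After op 4 (write(4)): arr=[12 15 4] head=1 tail=0 count=2
After op 5 (write(2)): arr=[2 15 4] head=1 tail=1 count=3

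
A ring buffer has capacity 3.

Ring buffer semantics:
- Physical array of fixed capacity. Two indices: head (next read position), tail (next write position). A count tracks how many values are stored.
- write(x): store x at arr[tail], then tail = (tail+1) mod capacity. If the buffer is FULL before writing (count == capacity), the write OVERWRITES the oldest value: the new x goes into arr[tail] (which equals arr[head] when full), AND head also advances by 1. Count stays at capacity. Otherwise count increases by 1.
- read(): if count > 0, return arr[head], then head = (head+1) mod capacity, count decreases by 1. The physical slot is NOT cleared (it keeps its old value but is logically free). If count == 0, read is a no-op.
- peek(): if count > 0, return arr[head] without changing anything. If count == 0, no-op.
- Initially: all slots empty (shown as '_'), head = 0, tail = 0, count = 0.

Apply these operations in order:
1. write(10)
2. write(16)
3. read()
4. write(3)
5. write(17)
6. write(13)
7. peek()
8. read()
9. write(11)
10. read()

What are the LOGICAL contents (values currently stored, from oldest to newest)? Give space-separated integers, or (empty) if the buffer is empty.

Answer: 13 11

Derivation:
After op 1 (write(10)): arr=[10 _ _] head=0 tail=1 count=1
After op 2 (write(16)): arr=[10 16 _] head=0 tail=2 count=2
After op 3 (read()): arr=[10 16 _] head=1 tail=2 count=1
After op 4 (write(3)): arr=[10 16 3] head=1 tail=0 count=2
After op 5 (write(17)): arr=[17 16 3] head=1 tail=1 count=3
After op 6 (write(13)): arr=[17 13 3] head=2 tail=2 count=3
After op 7 (peek()): arr=[17 13 3] head=2 tail=2 count=3
After op 8 (read()): arr=[17 13 3] head=0 tail=2 count=2
After op 9 (write(11)): arr=[17 13 11] head=0 tail=0 count=3
After op 10 (read()): arr=[17 13 11] head=1 tail=0 count=2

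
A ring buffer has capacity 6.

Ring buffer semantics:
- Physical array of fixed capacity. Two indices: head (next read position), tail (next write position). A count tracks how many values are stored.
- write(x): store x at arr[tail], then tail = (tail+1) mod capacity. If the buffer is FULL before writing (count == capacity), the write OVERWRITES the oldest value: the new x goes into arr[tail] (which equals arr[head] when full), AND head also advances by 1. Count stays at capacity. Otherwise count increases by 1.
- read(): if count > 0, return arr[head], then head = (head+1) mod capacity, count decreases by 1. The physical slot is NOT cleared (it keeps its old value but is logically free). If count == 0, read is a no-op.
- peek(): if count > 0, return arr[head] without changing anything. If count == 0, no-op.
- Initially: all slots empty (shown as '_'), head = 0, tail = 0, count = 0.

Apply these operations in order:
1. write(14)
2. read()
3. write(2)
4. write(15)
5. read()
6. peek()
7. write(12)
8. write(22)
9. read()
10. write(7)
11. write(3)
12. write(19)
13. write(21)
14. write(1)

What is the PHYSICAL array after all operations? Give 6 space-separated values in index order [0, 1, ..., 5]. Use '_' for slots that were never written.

After op 1 (write(14)): arr=[14 _ _ _ _ _] head=0 tail=1 count=1
After op 2 (read()): arr=[14 _ _ _ _ _] head=1 tail=1 count=0
After op 3 (write(2)): arr=[14 2 _ _ _ _] head=1 tail=2 count=1
After op 4 (write(15)): arr=[14 2 15 _ _ _] head=1 tail=3 count=2
After op 5 (read()): arr=[14 2 15 _ _ _] head=2 tail=3 count=1
After op 6 (peek()): arr=[14 2 15 _ _ _] head=2 tail=3 count=1
After op 7 (write(12)): arr=[14 2 15 12 _ _] head=2 tail=4 count=2
After op 8 (write(22)): arr=[14 2 15 12 22 _] head=2 tail=5 count=3
After op 9 (read()): arr=[14 2 15 12 22 _] head=3 tail=5 count=2
After op 10 (write(7)): arr=[14 2 15 12 22 7] head=3 tail=0 count=3
After op 11 (write(3)): arr=[3 2 15 12 22 7] head=3 tail=1 count=4
After op 12 (write(19)): arr=[3 19 15 12 22 7] head=3 tail=2 count=5
After op 13 (write(21)): arr=[3 19 21 12 22 7] head=3 tail=3 count=6
After op 14 (write(1)): arr=[3 19 21 1 22 7] head=4 tail=4 count=6

Answer: 3 19 21 1 22 7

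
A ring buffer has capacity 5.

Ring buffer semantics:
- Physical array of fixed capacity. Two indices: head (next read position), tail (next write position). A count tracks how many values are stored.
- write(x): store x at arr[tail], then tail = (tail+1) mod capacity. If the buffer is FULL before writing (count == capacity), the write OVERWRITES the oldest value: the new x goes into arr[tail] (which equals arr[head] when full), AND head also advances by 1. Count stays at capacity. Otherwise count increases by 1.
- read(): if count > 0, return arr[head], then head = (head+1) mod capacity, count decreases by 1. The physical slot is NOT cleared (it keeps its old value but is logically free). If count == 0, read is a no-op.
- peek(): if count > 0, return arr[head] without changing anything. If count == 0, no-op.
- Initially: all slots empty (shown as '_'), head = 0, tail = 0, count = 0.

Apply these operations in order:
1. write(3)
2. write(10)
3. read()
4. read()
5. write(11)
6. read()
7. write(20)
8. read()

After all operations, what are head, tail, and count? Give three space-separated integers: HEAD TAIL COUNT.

After op 1 (write(3)): arr=[3 _ _ _ _] head=0 tail=1 count=1
After op 2 (write(10)): arr=[3 10 _ _ _] head=0 tail=2 count=2
After op 3 (read()): arr=[3 10 _ _ _] head=1 tail=2 count=1
After op 4 (read()): arr=[3 10 _ _ _] head=2 tail=2 count=0
After op 5 (write(11)): arr=[3 10 11 _ _] head=2 tail=3 count=1
After op 6 (read()): arr=[3 10 11 _ _] head=3 tail=3 count=0
After op 7 (write(20)): arr=[3 10 11 20 _] head=3 tail=4 count=1
After op 8 (read()): arr=[3 10 11 20 _] head=4 tail=4 count=0

Answer: 4 4 0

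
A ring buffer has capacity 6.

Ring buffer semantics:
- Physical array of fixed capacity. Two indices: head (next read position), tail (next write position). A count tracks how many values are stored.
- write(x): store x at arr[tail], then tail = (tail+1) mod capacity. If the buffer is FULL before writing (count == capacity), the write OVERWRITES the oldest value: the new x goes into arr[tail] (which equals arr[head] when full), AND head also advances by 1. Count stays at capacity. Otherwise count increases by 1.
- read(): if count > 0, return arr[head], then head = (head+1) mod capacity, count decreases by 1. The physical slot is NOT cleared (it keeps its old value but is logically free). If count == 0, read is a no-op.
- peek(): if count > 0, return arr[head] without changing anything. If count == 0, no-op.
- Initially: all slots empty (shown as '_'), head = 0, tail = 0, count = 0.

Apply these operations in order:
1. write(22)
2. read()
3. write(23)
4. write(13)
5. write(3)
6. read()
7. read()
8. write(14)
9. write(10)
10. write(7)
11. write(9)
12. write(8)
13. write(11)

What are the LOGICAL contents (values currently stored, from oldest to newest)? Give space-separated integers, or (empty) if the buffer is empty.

After op 1 (write(22)): arr=[22 _ _ _ _ _] head=0 tail=1 count=1
After op 2 (read()): arr=[22 _ _ _ _ _] head=1 tail=1 count=0
After op 3 (write(23)): arr=[22 23 _ _ _ _] head=1 tail=2 count=1
After op 4 (write(13)): arr=[22 23 13 _ _ _] head=1 tail=3 count=2
After op 5 (write(3)): arr=[22 23 13 3 _ _] head=1 tail=4 count=3
After op 6 (read()): arr=[22 23 13 3 _ _] head=2 tail=4 count=2
After op 7 (read()): arr=[22 23 13 3 _ _] head=3 tail=4 count=1
After op 8 (write(14)): arr=[22 23 13 3 14 _] head=3 tail=5 count=2
After op 9 (write(10)): arr=[22 23 13 3 14 10] head=3 tail=0 count=3
After op 10 (write(7)): arr=[7 23 13 3 14 10] head=3 tail=1 count=4
After op 11 (write(9)): arr=[7 9 13 3 14 10] head=3 tail=2 count=5
After op 12 (write(8)): arr=[7 9 8 3 14 10] head=3 tail=3 count=6
After op 13 (write(11)): arr=[7 9 8 11 14 10] head=4 tail=4 count=6

Answer: 14 10 7 9 8 11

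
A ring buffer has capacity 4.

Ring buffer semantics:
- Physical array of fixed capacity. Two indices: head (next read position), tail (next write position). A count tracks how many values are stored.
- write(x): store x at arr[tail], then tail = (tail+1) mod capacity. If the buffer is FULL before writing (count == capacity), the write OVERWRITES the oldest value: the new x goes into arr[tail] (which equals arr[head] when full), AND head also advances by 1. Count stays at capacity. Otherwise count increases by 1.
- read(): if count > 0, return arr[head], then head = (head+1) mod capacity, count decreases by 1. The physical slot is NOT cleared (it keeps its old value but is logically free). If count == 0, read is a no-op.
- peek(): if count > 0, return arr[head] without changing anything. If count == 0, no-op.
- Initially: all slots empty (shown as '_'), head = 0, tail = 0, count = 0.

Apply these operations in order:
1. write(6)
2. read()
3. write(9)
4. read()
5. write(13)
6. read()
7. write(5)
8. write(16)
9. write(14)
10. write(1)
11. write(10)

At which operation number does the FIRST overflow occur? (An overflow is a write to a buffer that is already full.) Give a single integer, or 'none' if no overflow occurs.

After op 1 (write(6)): arr=[6 _ _ _] head=0 tail=1 count=1
After op 2 (read()): arr=[6 _ _ _] head=1 tail=1 count=0
After op 3 (write(9)): arr=[6 9 _ _] head=1 tail=2 count=1
After op 4 (read()): arr=[6 9 _ _] head=2 tail=2 count=0
After op 5 (write(13)): arr=[6 9 13 _] head=2 tail=3 count=1
After op 6 (read()): arr=[6 9 13 _] head=3 tail=3 count=0
After op 7 (write(5)): arr=[6 9 13 5] head=3 tail=0 count=1
After op 8 (write(16)): arr=[16 9 13 5] head=3 tail=1 count=2
After op 9 (write(14)): arr=[16 14 13 5] head=3 tail=2 count=3
After op 10 (write(1)): arr=[16 14 1 5] head=3 tail=3 count=4
After op 11 (write(10)): arr=[16 14 1 10] head=0 tail=0 count=4

Answer: 11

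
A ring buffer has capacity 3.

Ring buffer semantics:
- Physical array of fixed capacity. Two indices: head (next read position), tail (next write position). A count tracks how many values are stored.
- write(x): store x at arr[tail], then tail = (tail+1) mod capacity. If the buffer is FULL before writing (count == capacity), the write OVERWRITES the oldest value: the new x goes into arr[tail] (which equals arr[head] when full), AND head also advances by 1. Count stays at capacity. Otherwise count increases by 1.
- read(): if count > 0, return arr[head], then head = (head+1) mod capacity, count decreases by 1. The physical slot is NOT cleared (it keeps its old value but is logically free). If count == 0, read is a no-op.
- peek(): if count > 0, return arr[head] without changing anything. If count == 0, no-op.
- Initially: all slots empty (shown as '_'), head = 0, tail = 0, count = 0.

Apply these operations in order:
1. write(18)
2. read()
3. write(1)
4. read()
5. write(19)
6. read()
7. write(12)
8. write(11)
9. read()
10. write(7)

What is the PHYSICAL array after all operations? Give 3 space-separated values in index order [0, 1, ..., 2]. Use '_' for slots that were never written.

Answer: 12 11 7

Derivation:
After op 1 (write(18)): arr=[18 _ _] head=0 tail=1 count=1
After op 2 (read()): arr=[18 _ _] head=1 tail=1 count=0
After op 3 (write(1)): arr=[18 1 _] head=1 tail=2 count=1
After op 4 (read()): arr=[18 1 _] head=2 tail=2 count=0
After op 5 (write(19)): arr=[18 1 19] head=2 tail=0 count=1
After op 6 (read()): arr=[18 1 19] head=0 tail=0 count=0
After op 7 (write(12)): arr=[12 1 19] head=0 tail=1 count=1
After op 8 (write(11)): arr=[12 11 19] head=0 tail=2 count=2
After op 9 (read()): arr=[12 11 19] head=1 tail=2 count=1
After op 10 (write(7)): arr=[12 11 7] head=1 tail=0 count=2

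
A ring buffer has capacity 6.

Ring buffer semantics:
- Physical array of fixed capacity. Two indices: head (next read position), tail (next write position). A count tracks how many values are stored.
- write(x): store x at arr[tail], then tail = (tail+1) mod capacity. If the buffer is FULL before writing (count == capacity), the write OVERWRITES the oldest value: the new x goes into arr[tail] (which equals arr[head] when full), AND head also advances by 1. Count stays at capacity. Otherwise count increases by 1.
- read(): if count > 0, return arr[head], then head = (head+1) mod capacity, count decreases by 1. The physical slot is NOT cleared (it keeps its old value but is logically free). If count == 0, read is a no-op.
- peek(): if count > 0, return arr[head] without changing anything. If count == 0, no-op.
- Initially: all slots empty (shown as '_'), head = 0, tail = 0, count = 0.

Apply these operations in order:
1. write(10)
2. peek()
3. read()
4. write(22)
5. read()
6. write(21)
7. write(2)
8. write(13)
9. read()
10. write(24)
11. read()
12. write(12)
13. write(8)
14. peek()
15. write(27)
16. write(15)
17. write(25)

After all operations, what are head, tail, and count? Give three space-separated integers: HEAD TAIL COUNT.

After op 1 (write(10)): arr=[10 _ _ _ _ _] head=0 tail=1 count=1
After op 2 (peek()): arr=[10 _ _ _ _ _] head=0 tail=1 count=1
After op 3 (read()): arr=[10 _ _ _ _ _] head=1 tail=1 count=0
After op 4 (write(22)): arr=[10 22 _ _ _ _] head=1 tail=2 count=1
After op 5 (read()): arr=[10 22 _ _ _ _] head=2 tail=2 count=0
After op 6 (write(21)): arr=[10 22 21 _ _ _] head=2 tail=3 count=1
After op 7 (write(2)): arr=[10 22 21 2 _ _] head=2 tail=4 count=2
After op 8 (write(13)): arr=[10 22 21 2 13 _] head=2 tail=5 count=3
After op 9 (read()): arr=[10 22 21 2 13 _] head=3 tail=5 count=2
After op 10 (write(24)): arr=[10 22 21 2 13 24] head=3 tail=0 count=3
After op 11 (read()): arr=[10 22 21 2 13 24] head=4 tail=0 count=2
After op 12 (write(12)): arr=[12 22 21 2 13 24] head=4 tail=1 count=3
After op 13 (write(8)): arr=[12 8 21 2 13 24] head=4 tail=2 count=4
After op 14 (peek()): arr=[12 8 21 2 13 24] head=4 tail=2 count=4
After op 15 (write(27)): arr=[12 8 27 2 13 24] head=4 tail=3 count=5
After op 16 (write(15)): arr=[12 8 27 15 13 24] head=4 tail=4 count=6
After op 17 (write(25)): arr=[12 8 27 15 25 24] head=5 tail=5 count=6

Answer: 5 5 6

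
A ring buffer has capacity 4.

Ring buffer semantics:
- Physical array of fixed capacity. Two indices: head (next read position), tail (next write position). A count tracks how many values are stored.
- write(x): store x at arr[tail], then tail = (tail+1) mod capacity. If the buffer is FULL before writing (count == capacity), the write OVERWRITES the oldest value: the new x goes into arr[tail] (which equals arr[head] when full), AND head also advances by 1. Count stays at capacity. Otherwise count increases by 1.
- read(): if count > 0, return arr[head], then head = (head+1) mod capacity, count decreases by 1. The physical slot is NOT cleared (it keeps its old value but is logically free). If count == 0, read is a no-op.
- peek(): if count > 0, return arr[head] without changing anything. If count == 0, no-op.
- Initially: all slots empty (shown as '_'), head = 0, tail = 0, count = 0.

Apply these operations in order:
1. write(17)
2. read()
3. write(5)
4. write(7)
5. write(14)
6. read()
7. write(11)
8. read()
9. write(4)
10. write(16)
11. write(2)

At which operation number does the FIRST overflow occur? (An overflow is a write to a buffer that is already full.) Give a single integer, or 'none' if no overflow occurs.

After op 1 (write(17)): arr=[17 _ _ _] head=0 tail=1 count=1
After op 2 (read()): arr=[17 _ _ _] head=1 tail=1 count=0
After op 3 (write(5)): arr=[17 5 _ _] head=1 tail=2 count=1
After op 4 (write(7)): arr=[17 5 7 _] head=1 tail=3 count=2
After op 5 (write(14)): arr=[17 5 7 14] head=1 tail=0 count=3
After op 6 (read()): arr=[17 5 7 14] head=2 tail=0 count=2
After op 7 (write(11)): arr=[11 5 7 14] head=2 tail=1 count=3
After op 8 (read()): arr=[11 5 7 14] head=3 tail=1 count=2
After op 9 (write(4)): arr=[11 4 7 14] head=3 tail=2 count=3
After op 10 (write(16)): arr=[11 4 16 14] head=3 tail=3 count=4
After op 11 (write(2)): arr=[11 4 16 2] head=0 tail=0 count=4

Answer: 11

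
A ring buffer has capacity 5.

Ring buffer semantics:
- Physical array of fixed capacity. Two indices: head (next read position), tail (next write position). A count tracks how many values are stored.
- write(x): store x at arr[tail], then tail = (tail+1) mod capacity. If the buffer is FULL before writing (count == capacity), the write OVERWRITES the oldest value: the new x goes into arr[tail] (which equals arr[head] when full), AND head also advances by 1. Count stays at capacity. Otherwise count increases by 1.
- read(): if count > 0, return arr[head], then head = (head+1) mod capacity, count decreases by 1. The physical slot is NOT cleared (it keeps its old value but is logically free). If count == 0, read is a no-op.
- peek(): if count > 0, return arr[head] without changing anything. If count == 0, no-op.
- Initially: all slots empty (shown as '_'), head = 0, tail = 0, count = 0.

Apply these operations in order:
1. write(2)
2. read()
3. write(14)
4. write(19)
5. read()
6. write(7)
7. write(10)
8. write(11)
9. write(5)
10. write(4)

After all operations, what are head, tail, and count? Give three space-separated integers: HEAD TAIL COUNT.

Answer: 3 3 5

Derivation:
After op 1 (write(2)): arr=[2 _ _ _ _] head=0 tail=1 count=1
After op 2 (read()): arr=[2 _ _ _ _] head=1 tail=1 count=0
After op 3 (write(14)): arr=[2 14 _ _ _] head=1 tail=2 count=1
After op 4 (write(19)): arr=[2 14 19 _ _] head=1 tail=3 count=2
After op 5 (read()): arr=[2 14 19 _ _] head=2 tail=3 count=1
After op 6 (write(7)): arr=[2 14 19 7 _] head=2 tail=4 count=2
After op 7 (write(10)): arr=[2 14 19 7 10] head=2 tail=0 count=3
After op 8 (write(11)): arr=[11 14 19 7 10] head=2 tail=1 count=4
After op 9 (write(5)): arr=[11 5 19 7 10] head=2 tail=2 count=5
After op 10 (write(4)): arr=[11 5 4 7 10] head=3 tail=3 count=5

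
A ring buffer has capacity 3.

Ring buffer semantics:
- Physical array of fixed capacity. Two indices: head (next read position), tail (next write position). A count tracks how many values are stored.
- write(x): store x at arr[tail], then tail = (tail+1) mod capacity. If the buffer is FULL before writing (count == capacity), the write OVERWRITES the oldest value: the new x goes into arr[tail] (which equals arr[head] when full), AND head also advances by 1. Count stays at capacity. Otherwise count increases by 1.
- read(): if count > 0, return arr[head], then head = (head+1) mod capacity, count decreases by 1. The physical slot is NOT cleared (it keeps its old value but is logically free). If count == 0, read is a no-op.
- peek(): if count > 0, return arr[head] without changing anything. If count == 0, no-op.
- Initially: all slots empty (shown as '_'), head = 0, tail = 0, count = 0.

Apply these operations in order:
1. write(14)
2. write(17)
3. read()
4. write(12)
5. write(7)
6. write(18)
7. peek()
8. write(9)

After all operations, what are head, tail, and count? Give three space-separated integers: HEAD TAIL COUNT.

After op 1 (write(14)): arr=[14 _ _] head=0 tail=1 count=1
After op 2 (write(17)): arr=[14 17 _] head=0 tail=2 count=2
After op 3 (read()): arr=[14 17 _] head=1 tail=2 count=1
After op 4 (write(12)): arr=[14 17 12] head=1 tail=0 count=2
After op 5 (write(7)): arr=[7 17 12] head=1 tail=1 count=3
After op 6 (write(18)): arr=[7 18 12] head=2 tail=2 count=3
After op 7 (peek()): arr=[7 18 12] head=2 tail=2 count=3
After op 8 (write(9)): arr=[7 18 9] head=0 tail=0 count=3

Answer: 0 0 3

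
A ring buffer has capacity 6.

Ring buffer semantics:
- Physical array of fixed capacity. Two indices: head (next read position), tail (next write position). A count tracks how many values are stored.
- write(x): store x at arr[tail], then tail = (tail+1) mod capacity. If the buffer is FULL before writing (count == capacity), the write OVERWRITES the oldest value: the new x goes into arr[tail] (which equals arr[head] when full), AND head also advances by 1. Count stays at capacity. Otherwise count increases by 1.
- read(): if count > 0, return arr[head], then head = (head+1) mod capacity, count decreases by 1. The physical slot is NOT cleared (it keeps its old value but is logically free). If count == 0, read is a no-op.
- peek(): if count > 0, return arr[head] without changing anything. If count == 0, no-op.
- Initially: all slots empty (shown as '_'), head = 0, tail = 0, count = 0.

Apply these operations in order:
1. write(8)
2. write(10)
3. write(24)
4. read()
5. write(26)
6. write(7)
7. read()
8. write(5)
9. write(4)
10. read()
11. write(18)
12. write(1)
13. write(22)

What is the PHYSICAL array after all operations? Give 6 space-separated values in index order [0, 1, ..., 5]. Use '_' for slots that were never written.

Answer: 4 18 1 22 7 5

Derivation:
After op 1 (write(8)): arr=[8 _ _ _ _ _] head=0 tail=1 count=1
After op 2 (write(10)): arr=[8 10 _ _ _ _] head=0 tail=2 count=2
After op 3 (write(24)): arr=[8 10 24 _ _ _] head=0 tail=3 count=3
After op 4 (read()): arr=[8 10 24 _ _ _] head=1 tail=3 count=2
After op 5 (write(26)): arr=[8 10 24 26 _ _] head=1 tail=4 count=3
After op 6 (write(7)): arr=[8 10 24 26 7 _] head=1 tail=5 count=4
After op 7 (read()): arr=[8 10 24 26 7 _] head=2 tail=5 count=3
After op 8 (write(5)): arr=[8 10 24 26 7 5] head=2 tail=0 count=4
After op 9 (write(4)): arr=[4 10 24 26 7 5] head=2 tail=1 count=5
After op 10 (read()): arr=[4 10 24 26 7 5] head=3 tail=1 count=4
After op 11 (write(18)): arr=[4 18 24 26 7 5] head=3 tail=2 count=5
After op 12 (write(1)): arr=[4 18 1 26 7 5] head=3 tail=3 count=6
After op 13 (write(22)): arr=[4 18 1 22 7 5] head=4 tail=4 count=6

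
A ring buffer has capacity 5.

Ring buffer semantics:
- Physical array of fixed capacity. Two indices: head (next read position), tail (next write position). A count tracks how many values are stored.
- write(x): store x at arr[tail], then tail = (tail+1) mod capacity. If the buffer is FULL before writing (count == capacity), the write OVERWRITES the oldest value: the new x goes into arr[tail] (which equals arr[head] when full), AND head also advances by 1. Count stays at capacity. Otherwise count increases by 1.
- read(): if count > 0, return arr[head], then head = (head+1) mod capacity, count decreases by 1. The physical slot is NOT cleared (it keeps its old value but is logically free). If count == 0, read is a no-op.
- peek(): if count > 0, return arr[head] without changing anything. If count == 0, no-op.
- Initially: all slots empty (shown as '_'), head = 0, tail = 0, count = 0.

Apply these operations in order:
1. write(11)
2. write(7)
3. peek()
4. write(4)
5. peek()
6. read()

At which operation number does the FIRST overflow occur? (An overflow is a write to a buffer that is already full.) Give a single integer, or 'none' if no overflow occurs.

After op 1 (write(11)): arr=[11 _ _ _ _] head=0 tail=1 count=1
After op 2 (write(7)): arr=[11 7 _ _ _] head=0 tail=2 count=2
After op 3 (peek()): arr=[11 7 _ _ _] head=0 tail=2 count=2
After op 4 (write(4)): arr=[11 7 4 _ _] head=0 tail=3 count=3
After op 5 (peek()): arr=[11 7 4 _ _] head=0 tail=3 count=3
After op 6 (read()): arr=[11 7 4 _ _] head=1 tail=3 count=2

Answer: none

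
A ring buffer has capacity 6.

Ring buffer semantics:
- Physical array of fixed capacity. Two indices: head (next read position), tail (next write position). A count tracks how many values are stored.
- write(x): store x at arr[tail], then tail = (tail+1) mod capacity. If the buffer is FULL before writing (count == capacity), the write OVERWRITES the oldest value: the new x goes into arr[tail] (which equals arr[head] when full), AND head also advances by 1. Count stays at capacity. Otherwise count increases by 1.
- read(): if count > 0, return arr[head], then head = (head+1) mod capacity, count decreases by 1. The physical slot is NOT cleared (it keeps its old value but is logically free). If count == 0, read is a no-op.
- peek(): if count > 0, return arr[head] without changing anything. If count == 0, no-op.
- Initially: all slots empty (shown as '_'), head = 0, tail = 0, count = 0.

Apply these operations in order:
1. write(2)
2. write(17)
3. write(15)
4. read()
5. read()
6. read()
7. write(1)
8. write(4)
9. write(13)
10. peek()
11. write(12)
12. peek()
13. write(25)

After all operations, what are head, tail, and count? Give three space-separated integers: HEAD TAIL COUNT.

Answer: 3 2 5

Derivation:
After op 1 (write(2)): arr=[2 _ _ _ _ _] head=0 tail=1 count=1
After op 2 (write(17)): arr=[2 17 _ _ _ _] head=0 tail=2 count=2
After op 3 (write(15)): arr=[2 17 15 _ _ _] head=0 tail=3 count=3
After op 4 (read()): arr=[2 17 15 _ _ _] head=1 tail=3 count=2
After op 5 (read()): arr=[2 17 15 _ _ _] head=2 tail=3 count=1
After op 6 (read()): arr=[2 17 15 _ _ _] head=3 tail=3 count=0
After op 7 (write(1)): arr=[2 17 15 1 _ _] head=3 tail=4 count=1
After op 8 (write(4)): arr=[2 17 15 1 4 _] head=3 tail=5 count=2
After op 9 (write(13)): arr=[2 17 15 1 4 13] head=3 tail=0 count=3
After op 10 (peek()): arr=[2 17 15 1 4 13] head=3 tail=0 count=3
After op 11 (write(12)): arr=[12 17 15 1 4 13] head=3 tail=1 count=4
After op 12 (peek()): arr=[12 17 15 1 4 13] head=3 tail=1 count=4
After op 13 (write(25)): arr=[12 25 15 1 4 13] head=3 tail=2 count=5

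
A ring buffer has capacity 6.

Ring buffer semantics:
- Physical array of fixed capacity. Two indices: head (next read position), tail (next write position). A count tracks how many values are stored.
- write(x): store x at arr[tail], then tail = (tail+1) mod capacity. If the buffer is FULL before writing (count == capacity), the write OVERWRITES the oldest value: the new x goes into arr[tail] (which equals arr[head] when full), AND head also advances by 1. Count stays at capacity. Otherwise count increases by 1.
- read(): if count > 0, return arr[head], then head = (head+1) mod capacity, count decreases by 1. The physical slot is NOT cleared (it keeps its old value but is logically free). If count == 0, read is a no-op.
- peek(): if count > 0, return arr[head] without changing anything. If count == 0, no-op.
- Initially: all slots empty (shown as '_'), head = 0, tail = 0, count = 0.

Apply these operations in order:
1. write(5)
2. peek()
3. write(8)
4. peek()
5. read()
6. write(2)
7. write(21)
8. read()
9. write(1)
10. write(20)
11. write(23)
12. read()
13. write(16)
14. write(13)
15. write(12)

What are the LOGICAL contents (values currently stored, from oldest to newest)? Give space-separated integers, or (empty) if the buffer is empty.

After op 1 (write(5)): arr=[5 _ _ _ _ _] head=0 tail=1 count=1
After op 2 (peek()): arr=[5 _ _ _ _ _] head=0 tail=1 count=1
After op 3 (write(8)): arr=[5 8 _ _ _ _] head=0 tail=2 count=2
After op 4 (peek()): arr=[5 8 _ _ _ _] head=0 tail=2 count=2
After op 5 (read()): arr=[5 8 _ _ _ _] head=1 tail=2 count=1
After op 6 (write(2)): arr=[5 8 2 _ _ _] head=1 tail=3 count=2
After op 7 (write(21)): arr=[5 8 2 21 _ _] head=1 tail=4 count=3
After op 8 (read()): arr=[5 8 2 21 _ _] head=2 tail=4 count=2
After op 9 (write(1)): arr=[5 8 2 21 1 _] head=2 tail=5 count=3
After op 10 (write(20)): arr=[5 8 2 21 1 20] head=2 tail=0 count=4
After op 11 (write(23)): arr=[23 8 2 21 1 20] head=2 tail=1 count=5
After op 12 (read()): arr=[23 8 2 21 1 20] head=3 tail=1 count=4
After op 13 (write(16)): arr=[23 16 2 21 1 20] head=3 tail=2 count=5
After op 14 (write(13)): arr=[23 16 13 21 1 20] head=3 tail=3 count=6
After op 15 (write(12)): arr=[23 16 13 12 1 20] head=4 tail=4 count=6

Answer: 1 20 23 16 13 12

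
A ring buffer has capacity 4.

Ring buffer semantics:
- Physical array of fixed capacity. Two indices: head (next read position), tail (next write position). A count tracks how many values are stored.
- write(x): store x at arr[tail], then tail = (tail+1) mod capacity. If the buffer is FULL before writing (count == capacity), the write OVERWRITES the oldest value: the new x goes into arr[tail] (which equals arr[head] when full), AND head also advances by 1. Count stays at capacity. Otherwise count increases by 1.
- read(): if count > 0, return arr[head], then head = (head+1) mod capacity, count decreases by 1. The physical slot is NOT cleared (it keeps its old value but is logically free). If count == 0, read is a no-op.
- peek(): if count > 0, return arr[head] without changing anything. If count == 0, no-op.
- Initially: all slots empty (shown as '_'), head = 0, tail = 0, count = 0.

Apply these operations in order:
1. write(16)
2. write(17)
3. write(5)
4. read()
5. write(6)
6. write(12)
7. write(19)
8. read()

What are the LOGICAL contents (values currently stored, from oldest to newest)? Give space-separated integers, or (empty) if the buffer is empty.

Answer: 6 12 19

Derivation:
After op 1 (write(16)): arr=[16 _ _ _] head=0 tail=1 count=1
After op 2 (write(17)): arr=[16 17 _ _] head=0 tail=2 count=2
After op 3 (write(5)): arr=[16 17 5 _] head=0 tail=3 count=3
After op 4 (read()): arr=[16 17 5 _] head=1 tail=3 count=2
After op 5 (write(6)): arr=[16 17 5 6] head=1 tail=0 count=3
After op 6 (write(12)): arr=[12 17 5 6] head=1 tail=1 count=4
After op 7 (write(19)): arr=[12 19 5 6] head=2 tail=2 count=4
After op 8 (read()): arr=[12 19 5 6] head=3 tail=2 count=3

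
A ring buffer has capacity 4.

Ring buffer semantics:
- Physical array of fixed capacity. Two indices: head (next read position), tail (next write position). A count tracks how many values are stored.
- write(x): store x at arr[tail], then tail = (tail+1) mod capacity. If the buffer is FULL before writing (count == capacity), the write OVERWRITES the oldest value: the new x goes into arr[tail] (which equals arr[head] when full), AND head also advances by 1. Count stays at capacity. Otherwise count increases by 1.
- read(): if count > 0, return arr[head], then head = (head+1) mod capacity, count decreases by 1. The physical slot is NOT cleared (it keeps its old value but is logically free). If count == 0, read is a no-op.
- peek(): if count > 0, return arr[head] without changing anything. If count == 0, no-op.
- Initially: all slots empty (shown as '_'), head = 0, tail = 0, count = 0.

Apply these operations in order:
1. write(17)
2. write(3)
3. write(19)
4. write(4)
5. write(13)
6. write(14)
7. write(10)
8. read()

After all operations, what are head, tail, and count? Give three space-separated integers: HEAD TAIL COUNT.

Answer: 0 3 3

Derivation:
After op 1 (write(17)): arr=[17 _ _ _] head=0 tail=1 count=1
After op 2 (write(3)): arr=[17 3 _ _] head=0 tail=2 count=2
After op 3 (write(19)): arr=[17 3 19 _] head=0 tail=3 count=3
After op 4 (write(4)): arr=[17 3 19 4] head=0 tail=0 count=4
After op 5 (write(13)): arr=[13 3 19 4] head=1 tail=1 count=4
After op 6 (write(14)): arr=[13 14 19 4] head=2 tail=2 count=4
After op 7 (write(10)): arr=[13 14 10 4] head=3 tail=3 count=4
After op 8 (read()): arr=[13 14 10 4] head=0 tail=3 count=3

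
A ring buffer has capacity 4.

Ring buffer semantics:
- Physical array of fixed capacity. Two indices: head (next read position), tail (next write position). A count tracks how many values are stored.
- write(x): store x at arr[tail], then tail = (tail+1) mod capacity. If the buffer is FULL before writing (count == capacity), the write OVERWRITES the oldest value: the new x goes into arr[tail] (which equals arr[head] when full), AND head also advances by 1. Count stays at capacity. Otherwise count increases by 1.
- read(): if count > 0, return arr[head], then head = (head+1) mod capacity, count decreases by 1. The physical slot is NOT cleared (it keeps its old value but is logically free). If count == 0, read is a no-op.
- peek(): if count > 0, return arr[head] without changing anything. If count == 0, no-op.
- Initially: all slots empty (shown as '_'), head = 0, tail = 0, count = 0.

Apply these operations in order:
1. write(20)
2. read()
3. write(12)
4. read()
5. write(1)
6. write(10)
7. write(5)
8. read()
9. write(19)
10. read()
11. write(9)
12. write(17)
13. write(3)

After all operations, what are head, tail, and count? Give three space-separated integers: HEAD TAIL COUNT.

After op 1 (write(20)): arr=[20 _ _ _] head=0 tail=1 count=1
After op 2 (read()): arr=[20 _ _ _] head=1 tail=1 count=0
After op 3 (write(12)): arr=[20 12 _ _] head=1 tail=2 count=1
After op 4 (read()): arr=[20 12 _ _] head=2 tail=2 count=0
After op 5 (write(1)): arr=[20 12 1 _] head=2 tail=3 count=1
After op 6 (write(10)): arr=[20 12 1 10] head=2 tail=0 count=2
After op 7 (write(5)): arr=[5 12 1 10] head=2 tail=1 count=3
After op 8 (read()): arr=[5 12 1 10] head=3 tail=1 count=2
After op 9 (write(19)): arr=[5 19 1 10] head=3 tail=2 count=3
After op 10 (read()): arr=[5 19 1 10] head=0 tail=2 count=2
After op 11 (write(9)): arr=[5 19 9 10] head=0 tail=3 count=3
After op 12 (write(17)): arr=[5 19 9 17] head=0 tail=0 count=4
After op 13 (write(3)): arr=[3 19 9 17] head=1 tail=1 count=4

Answer: 1 1 4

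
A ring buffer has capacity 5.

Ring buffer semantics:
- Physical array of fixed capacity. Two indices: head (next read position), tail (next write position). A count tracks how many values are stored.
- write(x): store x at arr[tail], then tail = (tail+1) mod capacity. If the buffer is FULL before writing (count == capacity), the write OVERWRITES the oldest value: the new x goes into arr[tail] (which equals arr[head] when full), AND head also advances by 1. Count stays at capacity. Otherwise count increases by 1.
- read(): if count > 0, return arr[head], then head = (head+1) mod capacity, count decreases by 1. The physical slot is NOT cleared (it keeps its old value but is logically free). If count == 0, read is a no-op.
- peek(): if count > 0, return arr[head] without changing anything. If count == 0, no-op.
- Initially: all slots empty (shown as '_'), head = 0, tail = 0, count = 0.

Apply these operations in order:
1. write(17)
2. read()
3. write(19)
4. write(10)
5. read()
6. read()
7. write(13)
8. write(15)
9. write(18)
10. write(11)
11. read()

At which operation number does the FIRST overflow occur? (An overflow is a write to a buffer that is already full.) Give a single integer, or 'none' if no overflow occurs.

Answer: none

Derivation:
After op 1 (write(17)): arr=[17 _ _ _ _] head=0 tail=1 count=1
After op 2 (read()): arr=[17 _ _ _ _] head=1 tail=1 count=0
After op 3 (write(19)): arr=[17 19 _ _ _] head=1 tail=2 count=1
After op 4 (write(10)): arr=[17 19 10 _ _] head=1 tail=3 count=2
After op 5 (read()): arr=[17 19 10 _ _] head=2 tail=3 count=1
After op 6 (read()): arr=[17 19 10 _ _] head=3 tail=3 count=0
After op 7 (write(13)): arr=[17 19 10 13 _] head=3 tail=4 count=1
After op 8 (write(15)): arr=[17 19 10 13 15] head=3 tail=0 count=2
After op 9 (write(18)): arr=[18 19 10 13 15] head=3 tail=1 count=3
After op 10 (write(11)): arr=[18 11 10 13 15] head=3 tail=2 count=4
After op 11 (read()): arr=[18 11 10 13 15] head=4 tail=2 count=3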